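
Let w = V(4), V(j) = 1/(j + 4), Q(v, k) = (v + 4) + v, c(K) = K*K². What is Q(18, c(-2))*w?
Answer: 5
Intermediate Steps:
c(K) = K³
Q(v, k) = 4 + 2*v (Q(v, k) = (4 + v) + v = 4 + 2*v)
V(j) = 1/(4 + j)
w = ⅛ (w = 1/(4 + 4) = 1/8 = ⅛ ≈ 0.12500)
Q(18, c(-2))*w = (4 + 2*18)*(⅛) = (4 + 36)*(⅛) = 40*(⅛) = 5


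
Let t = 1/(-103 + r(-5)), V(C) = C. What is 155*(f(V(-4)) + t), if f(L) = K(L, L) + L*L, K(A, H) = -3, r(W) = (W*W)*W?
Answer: 459265/228 ≈ 2014.3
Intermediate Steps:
r(W) = W**3 (r(W) = W**2*W = W**3)
t = -1/228 (t = 1/(-103 + (-5)**3) = 1/(-103 - 125) = 1/(-228) = -1/228 ≈ -0.0043860)
f(L) = -3 + L**2 (f(L) = -3 + L*L = -3 + L**2)
155*(f(V(-4)) + t) = 155*((-3 + (-4)**2) - 1/228) = 155*((-3 + 16) - 1/228) = 155*(13 - 1/228) = 155*(2963/228) = 459265/228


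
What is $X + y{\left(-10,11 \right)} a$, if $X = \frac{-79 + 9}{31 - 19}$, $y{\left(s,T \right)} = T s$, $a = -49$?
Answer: $\frac{32305}{6} \approx 5384.2$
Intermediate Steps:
$X = - \frac{35}{6}$ ($X = - \frac{70}{12} = \left(-70\right) \frac{1}{12} = - \frac{35}{6} \approx -5.8333$)
$X + y{\left(-10,11 \right)} a = - \frac{35}{6} + 11 \left(-10\right) \left(-49\right) = - \frac{35}{6} - -5390 = - \frac{35}{6} + 5390 = \frac{32305}{6}$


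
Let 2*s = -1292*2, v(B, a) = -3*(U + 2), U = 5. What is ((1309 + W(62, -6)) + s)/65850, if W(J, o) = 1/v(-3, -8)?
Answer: 178/691425 ≈ 0.00025744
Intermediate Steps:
v(B, a) = -21 (v(B, a) = -3*(5 + 2) = -3*7 = -21)
W(J, o) = -1/21 (W(J, o) = 1/(-21) = -1/21)
s = -1292 (s = (-1292*2)/2 = (1/2)*(-2584) = -1292)
((1309 + W(62, -6)) + s)/65850 = ((1309 - 1/21) - 1292)/65850 = (27488/21 - 1292)*(1/65850) = (356/21)*(1/65850) = 178/691425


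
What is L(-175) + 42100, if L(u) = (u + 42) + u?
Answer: 41792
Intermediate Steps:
L(u) = 42 + 2*u (L(u) = (42 + u) + u = 42 + 2*u)
L(-175) + 42100 = (42 + 2*(-175)) + 42100 = (42 - 350) + 42100 = -308 + 42100 = 41792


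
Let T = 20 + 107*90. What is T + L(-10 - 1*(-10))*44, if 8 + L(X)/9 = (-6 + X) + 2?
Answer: 4898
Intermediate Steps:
T = 9650 (T = 20 + 9630 = 9650)
L(X) = -108 + 9*X (L(X) = -72 + 9*((-6 + X) + 2) = -72 + 9*(-4 + X) = -72 + (-36 + 9*X) = -108 + 9*X)
T + L(-10 - 1*(-10))*44 = 9650 + (-108 + 9*(-10 - 1*(-10)))*44 = 9650 + (-108 + 9*(-10 + 10))*44 = 9650 + (-108 + 9*0)*44 = 9650 + (-108 + 0)*44 = 9650 - 108*44 = 9650 - 4752 = 4898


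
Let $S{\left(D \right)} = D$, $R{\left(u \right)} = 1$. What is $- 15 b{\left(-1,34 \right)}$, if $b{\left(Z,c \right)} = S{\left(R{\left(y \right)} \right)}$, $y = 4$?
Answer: $-15$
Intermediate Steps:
$b{\left(Z,c \right)} = 1$
$- 15 b{\left(-1,34 \right)} = \left(-15\right) 1 = -15$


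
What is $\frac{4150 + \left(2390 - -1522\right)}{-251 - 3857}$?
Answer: $- \frac{4031}{2054} \approx -1.9625$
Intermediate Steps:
$\frac{4150 + \left(2390 - -1522\right)}{-251 - 3857} = \frac{4150 + \left(2390 + 1522\right)}{-4108} = \left(4150 + 3912\right) \left(- \frac{1}{4108}\right) = 8062 \left(- \frac{1}{4108}\right) = - \frac{4031}{2054}$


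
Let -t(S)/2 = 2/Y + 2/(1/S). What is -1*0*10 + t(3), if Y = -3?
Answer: -32/3 ≈ -10.667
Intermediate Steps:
t(S) = 4/3 - 4*S (t(S) = -2*(2/(-3) + 2/(1/S)) = -2*(2*(-⅓) + 2*S) = -2*(-⅔ + 2*S) = 4/3 - 4*S)
-1*0*10 + t(3) = -1*0*10 + (4/3 - 4*3) = 0*10 + (4/3 - 12) = 0 - 32/3 = -32/3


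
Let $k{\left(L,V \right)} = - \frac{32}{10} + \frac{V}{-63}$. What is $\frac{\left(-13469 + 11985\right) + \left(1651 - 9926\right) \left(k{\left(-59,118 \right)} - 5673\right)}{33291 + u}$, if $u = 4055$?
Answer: $\frac{2960027923}{2352798} \approx 1258.1$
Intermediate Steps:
$k{\left(L,V \right)} = - \frac{16}{5} - \frac{V}{63}$ ($k{\left(L,V \right)} = \left(-32\right) \frac{1}{10} + V \left(- \frac{1}{63}\right) = - \frac{16}{5} - \frac{V}{63}$)
$\frac{\left(-13469 + 11985\right) + \left(1651 - 9926\right) \left(k{\left(-59,118 \right)} - 5673\right)}{33291 + u} = \frac{\left(-13469 + 11985\right) + \left(1651 - 9926\right) \left(\left(- \frac{16}{5} - \frac{118}{63}\right) - 5673\right)}{33291 + 4055} = \frac{-1484 - 8275 \left(\left(- \frac{16}{5} - \frac{118}{63}\right) - 5673\right)}{37346} = \left(-1484 - 8275 \left(- \frac{1598}{315} - 5673\right)\right) \frac{1}{37346} = \left(-1484 - - \frac{2960121415}{63}\right) \frac{1}{37346} = \left(-1484 + \frac{2960121415}{63}\right) \frac{1}{37346} = \frac{2960027923}{63} \cdot \frac{1}{37346} = \frac{2960027923}{2352798}$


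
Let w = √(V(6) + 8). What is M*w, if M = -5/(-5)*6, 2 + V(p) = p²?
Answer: 6*√42 ≈ 38.884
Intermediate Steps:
V(p) = -2 + p²
M = 6 (M = -5*(-⅕)*6 = 1*6 = 6)
w = √42 (w = √((-2 + 6²) + 8) = √((-2 + 36) + 8) = √(34 + 8) = √42 ≈ 6.4807)
M*w = 6*√42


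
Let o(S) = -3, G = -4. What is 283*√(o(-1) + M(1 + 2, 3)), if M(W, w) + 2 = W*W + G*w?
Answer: 566*I*√2 ≈ 800.45*I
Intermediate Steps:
M(W, w) = -2 + W² - 4*w (M(W, w) = -2 + (W*W - 4*w) = -2 + (W² - 4*w) = -2 + W² - 4*w)
283*√(o(-1) + M(1 + 2, 3)) = 283*√(-3 + (-2 + (1 + 2)² - 4*3)) = 283*√(-3 + (-2 + 3² - 12)) = 283*√(-3 + (-2 + 9 - 12)) = 283*√(-3 - 5) = 283*√(-8) = 283*(2*I*√2) = 566*I*√2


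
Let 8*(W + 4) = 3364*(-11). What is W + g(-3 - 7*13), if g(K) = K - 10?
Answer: -9467/2 ≈ -4733.5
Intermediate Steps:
g(K) = -10 + K
W = -9259/2 (W = -4 + (3364*(-11))/8 = -4 + (⅛)*(-37004) = -4 - 9251/2 = -9259/2 ≈ -4629.5)
W + g(-3 - 7*13) = -9259/2 + (-10 + (-3 - 7*13)) = -9259/2 + (-10 + (-3 - 91)) = -9259/2 + (-10 - 94) = -9259/2 - 104 = -9467/2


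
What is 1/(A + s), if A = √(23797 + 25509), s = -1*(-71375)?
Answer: 71375/5094341319 - √49306/5094341319 ≈ 1.3967e-5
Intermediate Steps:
s = 71375
A = √49306 ≈ 222.05
1/(A + s) = 1/(√49306 + 71375) = 1/(71375 + √49306)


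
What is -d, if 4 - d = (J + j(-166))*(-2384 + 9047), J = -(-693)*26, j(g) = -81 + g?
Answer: 118408169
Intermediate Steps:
J = 18018 (J = -693*(-26) = 18018)
d = -118408169 (d = 4 - (18018 + (-81 - 166))*(-2384 + 9047) = 4 - (18018 - 247)*6663 = 4 - 17771*6663 = 4 - 1*118408173 = 4 - 118408173 = -118408169)
-d = -1*(-118408169) = 118408169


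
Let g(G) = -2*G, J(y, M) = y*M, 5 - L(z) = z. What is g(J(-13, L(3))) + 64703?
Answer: 64755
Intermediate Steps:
L(z) = 5 - z
J(y, M) = M*y
g(J(-13, L(3))) + 64703 = -2*(5 - 1*3)*(-13) + 64703 = -2*(5 - 3)*(-13) + 64703 = -4*(-13) + 64703 = -2*(-26) + 64703 = 52 + 64703 = 64755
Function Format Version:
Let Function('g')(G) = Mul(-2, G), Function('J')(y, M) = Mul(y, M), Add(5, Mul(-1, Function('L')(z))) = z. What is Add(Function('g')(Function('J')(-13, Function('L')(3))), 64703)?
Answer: 64755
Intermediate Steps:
Function('L')(z) = Add(5, Mul(-1, z))
Function('J')(y, M) = Mul(M, y)
Add(Function('g')(Function('J')(-13, Function('L')(3))), 64703) = Add(Mul(-2, Mul(Add(5, Mul(-1, 3)), -13)), 64703) = Add(Mul(-2, Mul(Add(5, -3), -13)), 64703) = Add(Mul(-2, Mul(2, -13)), 64703) = Add(Mul(-2, -26), 64703) = Add(52, 64703) = 64755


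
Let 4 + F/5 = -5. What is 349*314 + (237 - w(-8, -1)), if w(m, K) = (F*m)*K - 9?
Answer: 110192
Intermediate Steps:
F = -45 (F = -20 + 5*(-5) = -20 - 25 = -45)
w(m, K) = -9 - 45*K*m (w(m, K) = (-45*m)*K - 9 = -45*K*m - 9 = -9 - 45*K*m)
349*314 + (237 - w(-8, -1)) = 349*314 + (237 - (-9 - 45*(-1)*(-8))) = 109586 + (237 - (-9 - 360)) = 109586 + (237 - 1*(-369)) = 109586 + (237 + 369) = 109586 + 606 = 110192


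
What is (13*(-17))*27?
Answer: -5967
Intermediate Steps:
(13*(-17))*27 = -221*27 = -5967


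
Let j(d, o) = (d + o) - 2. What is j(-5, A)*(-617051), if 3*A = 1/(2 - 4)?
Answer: 26533193/6 ≈ 4.4222e+6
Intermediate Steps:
A = -⅙ (A = 1/(3*(2 - 4)) = (⅓)/(-2) = (⅓)*(-½) = -⅙ ≈ -0.16667)
j(d, o) = -2 + d + o
j(-5, A)*(-617051) = (-2 - 5 - ⅙)*(-617051) = -43/6*(-617051) = 26533193/6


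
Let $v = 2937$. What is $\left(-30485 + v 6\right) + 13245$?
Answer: $382$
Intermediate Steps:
$\left(-30485 + v 6\right) + 13245 = \left(-30485 + 2937 \cdot 6\right) + 13245 = \left(-30485 + 17622\right) + 13245 = -12863 + 13245 = 382$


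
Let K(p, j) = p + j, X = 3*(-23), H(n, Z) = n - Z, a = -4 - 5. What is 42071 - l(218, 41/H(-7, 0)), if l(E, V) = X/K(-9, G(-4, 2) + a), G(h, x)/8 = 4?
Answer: 589063/14 ≈ 42076.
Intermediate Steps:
a = -9
G(h, x) = 32 (G(h, x) = 8*4 = 32)
X = -69
K(p, j) = j + p
l(E, V) = -69/14 (l(E, V) = -69/((32 - 9) - 9) = -69/(23 - 9) = -69/14)
42071 - l(218, 41/H(-7, 0)) = 42071 - 1*(-69/14) = 42071 + 69/14 = 589063/14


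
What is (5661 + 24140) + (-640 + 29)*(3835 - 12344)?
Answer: 5228800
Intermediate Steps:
(5661 + 24140) + (-640 + 29)*(3835 - 12344) = 29801 - 611*(-8509) = 29801 + 5198999 = 5228800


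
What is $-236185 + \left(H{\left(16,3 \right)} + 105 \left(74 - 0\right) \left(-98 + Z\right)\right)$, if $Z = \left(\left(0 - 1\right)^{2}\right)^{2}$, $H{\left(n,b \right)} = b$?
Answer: $-989872$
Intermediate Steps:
$Z = 1$ ($Z = \left(\left(-1\right)^{2}\right)^{2} = 1^{2} = 1$)
$-236185 + \left(H{\left(16,3 \right)} + 105 \left(74 - 0\right) \left(-98 + Z\right)\right) = -236185 + \left(3 + 105 \left(74 - 0\right) \left(-98 + 1\right)\right) = -236185 + \left(3 + 105 \left(74 + 0\right) \left(-97\right)\right) = -236185 + \left(3 + 105 \cdot 74 \left(-97\right)\right) = -236185 + \left(3 + 105 \left(-7178\right)\right) = -236185 + \left(3 - 753690\right) = -236185 - 753687 = -989872$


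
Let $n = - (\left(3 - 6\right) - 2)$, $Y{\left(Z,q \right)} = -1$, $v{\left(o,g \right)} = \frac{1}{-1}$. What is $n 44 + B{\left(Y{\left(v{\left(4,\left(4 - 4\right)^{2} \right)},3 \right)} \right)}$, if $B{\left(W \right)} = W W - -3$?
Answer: $224$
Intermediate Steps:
$v{\left(o,g \right)} = -1$
$B{\left(W \right)} = 3 + W^{2}$ ($B{\left(W \right)} = W^{2} + 3 = 3 + W^{2}$)
$n = 5$ ($n = - (\left(3 - 6\right) - 2) = - (-3 - 2) = \left(-1\right) \left(-5\right) = 5$)
$n 44 + B{\left(Y{\left(v{\left(4,\left(4 - 4\right)^{2} \right)},3 \right)} \right)} = 5 \cdot 44 + \left(3 + \left(-1\right)^{2}\right) = 220 + \left(3 + 1\right) = 220 + 4 = 224$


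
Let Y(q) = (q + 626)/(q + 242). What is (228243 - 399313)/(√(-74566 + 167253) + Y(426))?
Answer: 3756782735/1292439287 - 2385485615*√92687/1292439287 ≈ -559.02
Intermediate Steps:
Y(q) = (626 + q)/(242 + q)
(228243 - 399313)/(√(-74566 + 167253) + Y(426)) = (228243 - 399313)/(√(-74566 + 167253) + (626 + 426)/(242 + 426)) = -171070/(√92687 + 1052/668) = -171070/(√92687 + (1/668)*1052) = -171070/(√92687 + 263/167) = -171070/(263/167 + √92687)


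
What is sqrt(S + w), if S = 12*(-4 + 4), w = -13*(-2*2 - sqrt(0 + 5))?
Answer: sqrt(52 + 13*sqrt(5)) ≈ 9.0038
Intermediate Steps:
w = 52 + 13*sqrt(5) (w = -13*(-4 - sqrt(5)) = 52 + 13*sqrt(5) ≈ 81.069)
S = 0 (S = 12*0 = 0)
sqrt(S + w) = sqrt(0 + (52 + 13*sqrt(5))) = sqrt(52 + 13*sqrt(5))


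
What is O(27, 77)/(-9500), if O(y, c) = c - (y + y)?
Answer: -23/9500 ≈ -0.0024211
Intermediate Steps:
O(y, c) = c - 2*y
O(27, 77)/(-9500) = (77 - 2*27)/(-9500) = (77 - 54)*(-1/9500) = 23*(-1/9500) = -23/9500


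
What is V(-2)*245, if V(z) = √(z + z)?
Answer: 490*I ≈ 490.0*I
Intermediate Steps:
V(z) = √2*√z (V(z) = √(2*z) = √2*√z)
V(-2)*245 = (√2*√(-2))*245 = (√2*(I*√2))*245 = (2*I)*245 = 490*I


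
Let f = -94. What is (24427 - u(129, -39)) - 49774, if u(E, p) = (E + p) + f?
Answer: -25343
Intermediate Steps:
u(E, p) = -94 + E + p (u(E, p) = (E + p) - 94 = -94 + E + p)
(24427 - u(129, -39)) - 49774 = (24427 - (-94 + 129 - 39)) - 49774 = (24427 - 1*(-4)) - 49774 = (24427 + 4) - 49774 = 24431 - 49774 = -25343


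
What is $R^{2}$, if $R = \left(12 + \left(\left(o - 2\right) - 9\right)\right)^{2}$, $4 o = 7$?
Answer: $\frac{14641}{256} \approx 57.191$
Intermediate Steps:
$o = \frac{7}{4}$ ($o = \frac{1}{4} \cdot 7 = \frac{7}{4} \approx 1.75$)
$R = \frac{121}{16}$ ($R = \left(12 + \left(\left(\frac{7}{4} - 2\right) - 9\right)\right)^{2} = \left(12 - \frac{37}{4}\right)^{2} = \left(\frac{11}{4}\right)^{2} = \frac{121}{16} \approx 7.5625$)
$R^{2} = \left(\frac{121}{16}\right)^{2} = \frac{14641}{256}$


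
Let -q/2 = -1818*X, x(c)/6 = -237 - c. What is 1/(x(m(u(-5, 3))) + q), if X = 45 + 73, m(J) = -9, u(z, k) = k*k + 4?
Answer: 1/427680 ≈ 2.3382e-6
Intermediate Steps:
u(z, k) = 4 + k**2 (u(z, k) = k**2 + 4 = 4 + k**2)
x(c) = -1422 - 6*c (x(c) = 6*(-237 - c) = -1422 - 6*c)
X = 118
q = 429048 (q = -(-3636)*118 = -2*(-214524) = 429048)
1/(x(m(u(-5, 3))) + q) = 1/((-1422 - 6*(-9)) + 429048) = 1/((-1422 + 54) + 429048) = 1/(-1368 + 429048) = 1/427680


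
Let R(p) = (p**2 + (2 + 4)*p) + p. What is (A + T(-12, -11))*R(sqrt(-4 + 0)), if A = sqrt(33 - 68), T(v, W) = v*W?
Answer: 2*I*(7 + 2*I)*(132 + I*sqrt(35)) ≈ -610.83 + 1824.3*I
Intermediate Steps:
T(v, W) = W*v
R(p) = p**2 + 7*p (R(p) = (p**2 + 6*p) + p = p**2 + 7*p)
A = I*sqrt(35) (A = sqrt(-35) = I*sqrt(35) ≈ 5.9161*I)
(A + T(-12, -11))*R(sqrt(-4 + 0)) = (I*sqrt(35) - 11*(-12))*(sqrt(-4 + 0)*(7 + sqrt(-4 + 0))) = (I*sqrt(35) + 132)*(sqrt(-4)*(7 + sqrt(-4))) = (132 + I*sqrt(35))*((2*I)*(7 + 2*I)) = (132 + I*sqrt(35))*(2*I*(7 + 2*I)) = 2*I*(7 + 2*I)*(132 + I*sqrt(35))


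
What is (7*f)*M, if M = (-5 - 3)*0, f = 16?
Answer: 0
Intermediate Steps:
M = 0 (M = -8*0 = 0)
(7*f)*M = (7*16)*0 = 112*0 = 0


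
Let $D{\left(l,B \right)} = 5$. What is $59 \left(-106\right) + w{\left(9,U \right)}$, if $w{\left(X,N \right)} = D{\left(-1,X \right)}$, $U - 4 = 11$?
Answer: $-6249$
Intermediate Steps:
$U = 15$ ($U = 4 + 11 = 15$)
$w{\left(X,N \right)} = 5$
$59 \left(-106\right) + w{\left(9,U \right)} = 59 \left(-106\right) + 5 = -6254 + 5 = -6249$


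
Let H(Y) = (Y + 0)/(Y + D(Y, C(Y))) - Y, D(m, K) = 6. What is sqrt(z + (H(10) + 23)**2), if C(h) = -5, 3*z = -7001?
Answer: I*sqrt(1237263)/24 ≈ 46.347*I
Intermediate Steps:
z = -7001/3 (z = (1/3)*(-7001) = -7001/3 ≈ -2333.7)
H(Y) = -Y + Y/(6 + Y) (H(Y) = (Y + 0)/(Y + 6) - Y = Y/(6 + Y) - Y = -Y + Y/(6 + Y))
sqrt(z + (H(10) + 23)**2) = sqrt(-7001/3 + (-1*10*(5 + 10)/(6 + 10) + 23)**2) = sqrt(-7001/3 + (-1*10*15/16 + 23)**2) = sqrt(-7001/3 + (-1*10*1/16*15 + 23)**2) = sqrt(-7001/3 + (-75/8 + 23)**2) = sqrt(-7001/3 + (109/8)**2) = sqrt(-7001/3 + 11881/64) = sqrt(-412421/192) = I*sqrt(1237263)/24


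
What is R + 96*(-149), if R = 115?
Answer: -14189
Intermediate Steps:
R + 96*(-149) = 115 + 96*(-149) = 115 - 14304 = -14189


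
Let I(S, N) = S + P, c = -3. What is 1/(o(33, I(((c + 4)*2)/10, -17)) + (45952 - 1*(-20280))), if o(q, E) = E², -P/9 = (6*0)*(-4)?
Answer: 25/1655801 ≈ 1.5098e-5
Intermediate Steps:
P = 0 (P = -9*6*0*(-4) = -0*(-4) = -9*0 = 0)
I(S, N) = S (I(S, N) = S + 0 = S)
1/(o(33, I(((c + 4)*2)/10, -17)) + (45952 - 1*(-20280))) = 1/((((-3 + 4)*2)/10)² + (45952 - 1*(-20280))) = 1/(((1*2)*(⅒))² + (45952 + 20280)) = 1/((2*(⅒))² + 66232) = 1/((⅕)² + 66232) = 1/(1/25 + 66232) = 1/(1655801/25) = 25/1655801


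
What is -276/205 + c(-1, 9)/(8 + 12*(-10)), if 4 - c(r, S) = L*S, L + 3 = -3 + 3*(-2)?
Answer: -481/205 ≈ -2.3463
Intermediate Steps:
L = -12 (L = -3 + (-3 + 3*(-2)) = -3 + (-3 - 6) = -3 - 9 = -12)
c(r, S) = 4 + 12*S (c(r, S) = 4 - (-12)*S = 4 + 12*S)
-276/205 + c(-1, 9)/(8 + 12*(-10)) = -276/205 + (4 + 12*9)/(8 + 12*(-10)) = -276*1/205 + (4 + 108)/(8 - 120) = -276/205 + 112/(-112) = -276/205 + 112*(-1/112) = -276/205 - 1 = -481/205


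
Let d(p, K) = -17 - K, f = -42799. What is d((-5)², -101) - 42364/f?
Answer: 3637480/42799 ≈ 84.990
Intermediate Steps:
d((-5)², -101) - 42364/f = (-17 - 1*(-101)) - 42364/(-42799) = (-17 + 101) - 42364*(-1)/42799 = 84 - 1*(-42364/42799) = 84 + 42364/42799 = 3637480/42799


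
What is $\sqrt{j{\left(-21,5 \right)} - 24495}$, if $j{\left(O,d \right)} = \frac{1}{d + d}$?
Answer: $\frac{i \sqrt{2449490}}{10} \approx 156.51 i$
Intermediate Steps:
$j{\left(O,d \right)} = \frac{1}{2 d}$
$\sqrt{j{\left(-21,5 \right)} - 24495} = \sqrt{\frac{1}{2 \cdot 5} - 24495} = \sqrt{\frac{1}{2} \cdot \frac{1}{5} - 24495} = \sqrt{\frac{1}{10} - 24495} = \sqrt{- \frac{244949}{10}} = \frac{i \sqrt{2449490}}{10}$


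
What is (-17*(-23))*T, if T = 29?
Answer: 11339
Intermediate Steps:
(-17*(-23))*T = -17*(-23)*29 = 391*29 = 11339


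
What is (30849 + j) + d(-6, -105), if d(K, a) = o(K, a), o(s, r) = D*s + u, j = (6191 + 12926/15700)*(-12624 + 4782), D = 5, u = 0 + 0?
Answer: -190462428198/3925 ≈ -4.8525e+7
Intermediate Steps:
u = 0
j = -190583392773/3925 (j = (6191 + 12926*(1/15700))*(-7842) = (6191 + 6463/7850)*(-7842) = (48605813/7850)*(-7842) = -190583392773/3925 ≈ -4.8556e+7)
o(s, r) = 5*s (o(s, r) = 5*s + 0 = 5*s)
d(K, a) = 5*K
(30849 + j) + d(-6, -105) = (30849 - 190583392773/3925) + 5*(-6) = -190462310448/3925 - 30 = -190462428198/3925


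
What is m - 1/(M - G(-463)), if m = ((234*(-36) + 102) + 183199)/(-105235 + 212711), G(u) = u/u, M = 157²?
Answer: 1077565205/662267112 ≈ 1.6271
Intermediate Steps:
M = 24649
G(u) = 1
m = 174877/107476 (m = ((-8424 + 102) + 183199)/107476 = (-8322 + 183199)*(1/107476) = 174877*(1/107476) = 174877/107476 ≈ 1.6271)
m - 1/(M - G(-463)) = 174877/107476 - 1/(24649 - 1*1) = 174877/107476 - 1/(24649 - 1) = 174877/107476 - 1/24648 = 1077565205/662267112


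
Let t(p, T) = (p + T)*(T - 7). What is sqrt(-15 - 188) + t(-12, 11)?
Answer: -4 + I*sqrt(203) ≈ -4.0 + 14.248*I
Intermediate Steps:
t(p, T) = (-7 + T)*(T + p) (t(p, T) = (T + p)*(-7 + T) = (-7 + T)*(T + p))
sqrt(-15 - 188) + t(-12, 11) = sqrt(-15 - 188) + (11**2 - 7*11 - 7*(-12) + 11*(-12)) = sqrt(-203) + (121 - 77 + 84 - 132) = I*sqrt(203) - 4 = -4 + I*sqrt(203)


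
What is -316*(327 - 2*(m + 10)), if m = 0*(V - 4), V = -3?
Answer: -97012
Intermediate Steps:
m = 0 (m = 0*(-3 - 4) = 0*(-7) = 0)
-316*(327 - 2*(m + 10)) = -316*(327 - 2*(0 + 10)) = -316*(327 - 2*10) = -316*(327 - 20) = -316*307 = -97012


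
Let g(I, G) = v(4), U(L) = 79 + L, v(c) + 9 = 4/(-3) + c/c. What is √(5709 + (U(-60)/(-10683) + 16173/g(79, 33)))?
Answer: √9882474557263/49854 ≈ 63.057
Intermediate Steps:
v(c) = -28/3 (v(c) = -9 + (4/(-3) + c/c) = -9 + (4*(-⅓) + 1) = -9 + (-4/3 + 1) = -9 - ⅓ = -28/3)
g(I, G) = -28/3
√(5709 + (U(-60)/(-10683) + 16173/g(79, 33))) = √(5709 + ((79 - 60)/(-10683) + 16173/(-28/3))) = √(5709 + (19*(-1/10683) + 16173*(-3/28))) = √(5709 + (-19/10683 - 48519/28)) = √(5709 - 518329009/299124) = √(1189369907/299124) = √9882474557263/49854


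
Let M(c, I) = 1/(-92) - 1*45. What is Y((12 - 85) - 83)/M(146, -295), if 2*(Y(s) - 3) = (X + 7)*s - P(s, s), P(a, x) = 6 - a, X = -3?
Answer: 35880/4141 ≈ 8.6646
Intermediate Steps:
M(c, I) = -4141/92 (M(c, I) = -1/92 - 45 = -4141/92)
Y(s) = 5*s/2 (Y(s) = 3 + ((-3 + 7)*s - (6 - s))/2 = 3 + (4*s + (-6 + s))/2 = 3 + (-6 + 5*s)/2 = 3 + (-3 + 5*s/2) = 5*s/2)
Y((12 - 85) - 83)/M(146, -295) = (5*((12 - 85) - 83)/2)/(-4141/92) = (5*(-73 - 83)/2)*(-92/4141) = ((5/2)*(-156))*(-92/4141) = -390*(-92/4141) = 35880/4141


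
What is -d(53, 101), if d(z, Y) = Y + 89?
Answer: -190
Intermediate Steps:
d(z, Y) = 89 + Y
-d(53, 101) = -(89 + 101) = -1*190 = -190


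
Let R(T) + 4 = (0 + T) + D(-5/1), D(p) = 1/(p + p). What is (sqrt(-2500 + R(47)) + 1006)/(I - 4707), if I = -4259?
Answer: -503/4483 - I*sqrt(245710)/89660 ≈ -0.1122 - 0.0055286*I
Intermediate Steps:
D(p) = 1/(2*p)
R(T) = -41/10 + T (R(T) = -4 + ((0 + T) + 1/(2*((-5/1)))) = -4 + (T + 1/(2*((-5*1)))) = -4 + (T + (1/2)/(-5)) = -4 + (T + (1/2)*(-1/5)) = -4 + (T - 1/10) = -4 + (-1/10 + T) = -41/10 + T)
(sqrt(-2500 + R(47)) + 1006)/(I - 4707) = (sqrt(-2500 + (-41/10 + 47)) + 1006)/(-4259 - 4707) = (sqrt(-2500 + 429/10) + 1006)/(-8966) = (sqrt(-24571/10) + 1006)*(-1/8966) = (I*sqrt(245710)/10 + 1006)*(-1/8966) = (1006 + I*sqrt(245710)/10)*(-1/8966) = -503/4483 - I*sqrt(245710)/89660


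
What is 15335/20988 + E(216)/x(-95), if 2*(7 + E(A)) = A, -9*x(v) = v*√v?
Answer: 15335/20988 - 909*I*√95/9025 ≈ 0.73066 - 0.9817*I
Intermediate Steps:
x(v) = -v^(3/2)/9 (x(v) = -v*√v/9 = -v^(3/2)/9)
E(A) = -7 + A/2
15335/20988 + E(216)/x(-95) = 15335/20988 + (-7 + (½)*216)/((-(-95)*I*√95/9)) = 15335*(1/20988) + (-7 + 108)/((-(-95)*I*√95/9)) = 15335/20988 + 101/((95*I*√95/9)) = 15335/20988 + 101*(-9*I*√95/9025) = 15335/20988 - 909*I*√95/9025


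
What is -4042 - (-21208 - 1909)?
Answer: 19075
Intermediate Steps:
-4042 - (-21208 - 1909) = -4042 - 1*(-23117) = -4042 + 23117 = 19075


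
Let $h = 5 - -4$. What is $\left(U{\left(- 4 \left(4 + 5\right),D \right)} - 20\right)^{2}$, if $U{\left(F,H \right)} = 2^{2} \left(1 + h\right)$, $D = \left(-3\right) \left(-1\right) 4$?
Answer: $400$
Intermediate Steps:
$D = 12$ ($D = 3 \cdot 4 = 12$)
$h = 9$ ($h = 5 + 4 = 9$)
$U{\left(F,H \right)} = 40$ ($U{\left(F,H \right)} = 2^{2} \left(1 + 9\right) = 4 \cdot 10 = 40$)
$\left(U{\left(- 4 \left(4 + 5\right),D \right)} - 20\right)^{2} = \left(40 - 20\right)^{2} = 20^{2} = 400$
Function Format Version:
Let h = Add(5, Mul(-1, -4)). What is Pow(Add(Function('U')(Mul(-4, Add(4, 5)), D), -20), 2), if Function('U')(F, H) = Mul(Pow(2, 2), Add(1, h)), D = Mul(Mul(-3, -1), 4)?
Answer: 400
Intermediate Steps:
D = 12 (D = Mul(3, 4) = 12)
h = 9 (h = Add(5, 4) = 9)
Function('U')(F, H) = 40 (Function('U')(F, H) = Mul(Pow(2, 2), Add(1, 9)) = Mul(4, 10) = 40)
Pow(Add(Function('U')(Mul(-4, Add(4, 5)), D), -20), 2) = Pow(Add(40, -20), 2) = Pow(20, 2) = 400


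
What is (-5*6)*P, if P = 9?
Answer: -270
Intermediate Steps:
(-5*6)*P = -5*6*9 = -30*9 = -270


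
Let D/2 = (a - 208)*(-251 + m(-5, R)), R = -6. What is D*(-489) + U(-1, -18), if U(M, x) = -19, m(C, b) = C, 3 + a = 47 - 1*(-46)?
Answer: -29543443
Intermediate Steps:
a = 90 (a = -3 + (47 - 1*(-46)) = -3 + (47 + 46) = -3 + 93 = 90)
D = 60416 (D = 2*((90 - 208)*(-251 - 5)) = 2*(-118*(-256)) = 2*30208 = 60416)
D*(-489) + U(-1, -18) = 60416*(-489) - 19 = -29543424 - 19 = -29543443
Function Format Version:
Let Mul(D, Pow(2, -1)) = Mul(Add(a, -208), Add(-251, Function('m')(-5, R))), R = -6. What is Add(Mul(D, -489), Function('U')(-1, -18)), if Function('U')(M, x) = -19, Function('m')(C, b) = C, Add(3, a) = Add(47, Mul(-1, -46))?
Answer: -29543443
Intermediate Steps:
a = 90 (a = Add(-3, Add(47, Mul(-1, -46))) = Add(-3, Add(47, 46)) = Add(-3, 93) = 90)
D = 60416 (D = Mul(2, Mul(Add(90, -208), Add(-251, -5))) = Mul(2, Mul(-118, -256)) = Mul(2, 30208) = 60416)
Add(Mul(D, -489), Function('U')(-1, -18)) = Add(Mul(60416, -489), -19) = Add(-29543424, -19) = -29543443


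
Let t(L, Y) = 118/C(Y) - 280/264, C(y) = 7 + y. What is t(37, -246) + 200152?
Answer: 1578586565/7887 ≈ 2.0015e+5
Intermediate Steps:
t(L, Y) = -35/33 + 118/(7 + Y) (t(L, Y) = 118/(7 + Y) - 280/264 = 118/(7 + Y) - 280*1/264 = 118/(7 + Y) - 35/33 = -35/33 + 118/(7 + Y))
t(37, -246) + 200152 = (3649 - 35*(-246))/(33*(7 - 246)) + 200152 = (1/33)*(3649 + 8610)/(-239) + 200152 = (1/33)*(-1/239)*12259 + 200152 = -12259/7887 + 200152 = 1578586565/7887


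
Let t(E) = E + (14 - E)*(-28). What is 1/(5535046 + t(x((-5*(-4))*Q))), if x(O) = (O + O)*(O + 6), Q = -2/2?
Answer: 1/5550894 ≈ 1.8015e-7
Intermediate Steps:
Q = -1 (Q = -2*1/2 = -1)
x(O) = 2*O*(6 + O) (x(O) = (2*O)*(6 + O) = 2*O*(6 + O))
t(E) = -392 + 29*E (t(E) = E + (-392 + 28*E) = -392 + 29*E)
1/(5535046 + t(x((-5*(-4))*Q))) = 1/(5535046 + (-392 + 29*(2*(-5*(-4)*(-1))*(6 - 5*(-4)*(-1))))) = 1/(5535046 + (-392 + 29*(2*(20*(-1))*(6 + 20*(-1))))) = 1/(5535046 + (-392 + 29*(2*(-20)*(6 - 20)))) = 1/(5535046 + (-392 + 29*(2*(-20)*(-14)))) = 1/(5535046 + (-392 + 29*560)) = 1/(5535046 + (-392 + 16240)) = 1/(5535046 + 15848) = 1/5550894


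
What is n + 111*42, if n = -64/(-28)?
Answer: 32650/7 ≈ 4664.3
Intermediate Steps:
n = 16/7 (n = -64*(-1/28) = 16/7 ≈ 2.2857)
n + 111*42 = 16/7 + 111*42 = 16/7 + 4662 = 32650/7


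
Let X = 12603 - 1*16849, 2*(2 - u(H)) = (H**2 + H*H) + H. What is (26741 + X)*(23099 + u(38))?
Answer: 486746810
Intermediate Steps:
u(H) = 2 - H**2 - H/2 (u(H) = 2 - ((H**2 + H*H) + H)/2 = 2 - ((H**2 + H**2) + H)/2 = 2 - (2*H**2 + H)/2 = 2 - (H + 2*H**2)/2 = 2 + (-H**2 - H/2) = 2 - H**2 - H/2)
X = -4246 (X = 12603 - 16849 = -4246)
(26741 + X)*(23099 + u(38)) = (26741 - 4246)*(23099 + (2 - 1*38**2 - 1/2*38)) = 22495*(23099 + (2 - 1*1444 - 19)) = 22495*(23099 + (2 - 1444 - 19)) = 22495*(23099 - 1461) = 22495*21638 = 486746810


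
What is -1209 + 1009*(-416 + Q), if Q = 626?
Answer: 210681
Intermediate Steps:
-1209 + 1009*(-416 + Q) = -1209 + 1009*(-416 + 626) = -1209 + 1009*210 = -1209 + 211890 = 210681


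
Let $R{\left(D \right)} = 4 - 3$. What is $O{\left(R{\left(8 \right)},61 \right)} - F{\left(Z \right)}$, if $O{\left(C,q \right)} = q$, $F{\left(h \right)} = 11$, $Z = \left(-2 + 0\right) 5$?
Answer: $50$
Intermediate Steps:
$R{\left(D \right)} = 1$
$Z = -10$ ($Z = \left(-2\right) 5 = -10$)
$O{\left(R{\left(8 \right)},61 \right)} - F{\left(Z \right)} = 61 - 11 = 50$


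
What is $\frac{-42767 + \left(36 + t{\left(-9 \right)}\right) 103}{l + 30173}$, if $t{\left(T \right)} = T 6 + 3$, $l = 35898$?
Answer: $- \frac{44312}{66071} \approx -0.67067$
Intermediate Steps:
$t{\left(T \right)} = 3 + 6 T$ ($t{\left(T \right)} = 6 T + 3 = 3 + 6 T$)
$\frac{-42767 + \left(36 + t{\left(-9 \right)}\right) 103}{l + 30173} = \frac{-42767 + \left(36 + \left(3 + 6 \left(-9\right)\right)\right) 103}{35898 + 30173} = \frac{-42767 + \left(36 + \left(3 - 54\right)\right) 103}{66071} = \left(-42767 + \left(36 - 51\right) 103\right) \frac{1}{66071} = \left(-42767 - 1545\right) \frac{1}{66071} = \left(-44312\right) \frac{1}{66071} = - \frac{44312}{66071}$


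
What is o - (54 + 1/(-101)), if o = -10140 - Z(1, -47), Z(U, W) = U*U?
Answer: -1029694/101 ≈ -10195.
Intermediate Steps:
Z(U, W) = U**2
o = -10141 (o = -10140 - 1*1**2 = -10140 - 1*1 = -10140 - 1 = -10141)
o - (54 + 1/(-101)) = -10141 - (54 + 1/(-101)) = -10141 - (54 - 1/101) = -10141 - 1*5453/101 = -10141 - 5453/101 = -1029694/101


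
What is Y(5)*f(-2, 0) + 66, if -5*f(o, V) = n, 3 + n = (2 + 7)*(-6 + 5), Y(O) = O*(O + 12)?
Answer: 270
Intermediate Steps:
Y(O) = O*(12 + O)
n = -12 (n = -3 + (2 + 7)*(-6 + 5) = -3 + 9*(-1) = -3 - 9 = -12)
f(o, V) = 12/5 (f(o, V) = -1/5*(-12) = 12/5)
Y(5)*f(-2, 0) + 66 = (5*(12 + 5))*(12/5) + 66 = (5*17)*(12/5) + 66 = 85*(12/5) + 66 = 204 + 66 = 270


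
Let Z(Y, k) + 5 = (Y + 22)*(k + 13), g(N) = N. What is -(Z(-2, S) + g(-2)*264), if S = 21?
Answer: -147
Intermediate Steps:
Z(Y, k) = -5 + (13 + k)*(22 + Y) (Z(Y, k) = -5 + (Y + 22)*(k + 13) = -5 + (22 + Y)*(13 + k) = -5 + (13 + k)*(22 + Y))
-(Z(-2, S) + g(-2)*264) = -((281 + 13*(-2) + 22*21 - 2*21) - 2*264) = -((281 - 26 + 462 - 42) - 528) = -(675 - 528) = -1*147 = -147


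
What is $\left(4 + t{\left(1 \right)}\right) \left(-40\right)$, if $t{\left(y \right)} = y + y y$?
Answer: $-240$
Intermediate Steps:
$t{\left(y \right)} = y + y^{2}$
$\left(4 + t{\left(1 \right)}\right) \left(-40\right) = \left(4 + 1 \left(1 + 1\right)\right) \left(-40\right) = \left(4 + 1 \cdot 2\right) \left(-40\right) = \left(4 + 2\right) \left(-40\right) = 6 \left(-40\right) = -240$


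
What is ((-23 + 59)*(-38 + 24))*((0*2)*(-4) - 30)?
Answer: 15120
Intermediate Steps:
((-23 + 59)*(-38 + 24))*((0*2)*(-4) - 30) = (36*(-14))*(0*(-4) - 30) = -504*(0 - 30) = -504*(-30) = 15120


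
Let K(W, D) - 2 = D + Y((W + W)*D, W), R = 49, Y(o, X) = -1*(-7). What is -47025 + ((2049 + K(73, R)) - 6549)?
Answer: -51467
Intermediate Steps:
Y(o, X) = 7
K(W, D) = 9 + D (K(W, D) = 2 + (D + 7) = 2 + (7 + D) = 9 + D)
-47025 + ((2049 + K(73, R)) - 6549) = -47025 + ((2049 + (9 + 49)) - 6549) = -47025 + ((2049 + 58) - 6549) = -47025 + (2107 - 6549) = -47025 - 4442 = -51467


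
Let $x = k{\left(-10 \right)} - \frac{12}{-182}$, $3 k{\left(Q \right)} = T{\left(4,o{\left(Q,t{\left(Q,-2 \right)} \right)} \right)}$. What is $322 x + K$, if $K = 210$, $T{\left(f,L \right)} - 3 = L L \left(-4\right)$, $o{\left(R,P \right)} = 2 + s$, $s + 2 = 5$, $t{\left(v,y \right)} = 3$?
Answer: $- \frac{397024}{39} \approx -10180.0$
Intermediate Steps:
$s = 3$ ($s = -2 + 5 = 3$)
$o{\left(R,P \right)} = 5$ ($o{\left(R,P \right)} = 2 + 3 = 5$)
$T{\left(f,L \right)} = 3 - 4 L^{2}$ ($T{\left(f,L \right)} = 3 + L L \left(-4\right) = 3 + L^{2} \left(-4\right) = 3 - 4 L^{2}$)
$k{\left(Q \right)} = - \frac{97}{3}$ ($k{\left(Q \right)} = \frac{3 - 4 \cdot 5^{2}}{3} = \frac{3 - 100}{3} = \frac{1}{3} \left(-97\right) = - \frac{97}{3}$)
$x = - \frac{8809}{273}$ ($x = - \frac{97}{3} - \frac{12}{-182} = - \frac{97}{3} - - \frac{6}{91} = - \frac{97}{3} + \frac{6}{91} = - \frac{8809}{273} \approx -32.267$)
$322 x + K = 322 \left(- \frac{8809}{273}\right) + 210 = - \frac{405214}{39} + 210 = - \frac{397024}{39}$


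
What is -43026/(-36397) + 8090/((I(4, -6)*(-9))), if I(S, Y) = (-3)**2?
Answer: -290966624/2948157 ≈ -98.694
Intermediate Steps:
I(S, Y) = 9
-43026/(-36397) + 8090/((I(4, -6)*(-9))) = -43026/(-36397) + 8090/((9*(-9))) = -43026*(-1/36397) + 8090/(-81) = 43026/36397 + 8090*(-1/81) = 43026/36397 - 8090/81 = -290966624/2948157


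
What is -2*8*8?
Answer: -128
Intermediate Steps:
-2*8*8 = -16*8 = -128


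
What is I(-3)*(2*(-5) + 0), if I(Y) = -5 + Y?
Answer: 80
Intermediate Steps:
I(-3)*(2*(-5) + 0) = (-5 - 3)*(2*(-5) + 0) = -8*(-10 + 0) = -8*(-10) = 80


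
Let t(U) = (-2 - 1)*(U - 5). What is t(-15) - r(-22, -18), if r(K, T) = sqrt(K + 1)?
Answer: 60 - I*sqrt(21) ≈ 60.0 - 4.5826*I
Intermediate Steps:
t(U) = 15 - 3*U (t(U) = -3*(-5 + U) = 15 - 3*U)
r(K, T) = sqrt(1 + K)
t(-15) - r(-22, -18) = (15 - 3*(-15)) - sqrt(1 - 22) = (15 + 45) - sqrt(-21) = 60 - I*sqrt(21)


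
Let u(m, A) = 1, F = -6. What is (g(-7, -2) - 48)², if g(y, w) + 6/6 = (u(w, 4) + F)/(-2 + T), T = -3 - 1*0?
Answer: 2304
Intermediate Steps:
T = -3 (T = -3 + 0 = -3)
g(y, w) = 0 (g(y, w) = -1 + (1 - 6)/(-2 - 3) = -1 - 5/(-5) = -1 - 5*(-⅕) = -1 + 1 = 0)
(g(-7, -2) - 48)² = (0 - 48)² = (-48)² = 2304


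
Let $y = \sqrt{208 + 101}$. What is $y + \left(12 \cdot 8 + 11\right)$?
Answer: $107 + \sqrt{309} \approx 124.58$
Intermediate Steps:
$y = \sqrt{309} \approx 17.578$
$y + \left(12 \cdot 8 + 11\right) = \sqrt{309} + \left(12 \cdot 8 + 11\right) = \sqrt{309} + \left(96 + 11\right) = \sqrt{309} + 107 = 107 + \sqrt{309}$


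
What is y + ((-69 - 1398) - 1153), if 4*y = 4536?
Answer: -1486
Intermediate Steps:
y = 1134 (y = (¼)*4536 = 1134)
y + ((-69 - 1398) - 1153) = 1134 + ((-69 - 1398) - 1153) = 1134 + (-1467 - 1153) = 1134 - 2620 = -1486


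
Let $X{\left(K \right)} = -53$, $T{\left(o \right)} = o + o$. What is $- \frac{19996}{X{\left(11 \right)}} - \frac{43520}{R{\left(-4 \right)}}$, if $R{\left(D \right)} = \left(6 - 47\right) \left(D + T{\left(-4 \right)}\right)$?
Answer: $\frac{1882868}{6519} \approx 288.83$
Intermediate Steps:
$T{\left(o \right)} = 2 o$
$R{\left(D \right)} = 328 - 41 D$ ($R{\left(D \right)} = \left(6 - 47\right) \left(D + 2 \left(-4\right)\right) = - 41 \left(D - 8\right) = - 41 \left(-8 + D\right) = 328 - 41 D$)
$- \frac{19996}{X{\left(11 \right)}} - \frac{43520}{R{\left(-4 \right)}} = - \frac{19996}{-53} - \frac{43520}{328 - -164} = \left(-19996\right) \left(- \frac{1}{53}\right) - \frac{43520}{328 + 164} = \frac{19996}{53} - \frac{43520}{492} = \frac{19996}{53} - \frac{10880}{123} = \frac{1882868}{6519}$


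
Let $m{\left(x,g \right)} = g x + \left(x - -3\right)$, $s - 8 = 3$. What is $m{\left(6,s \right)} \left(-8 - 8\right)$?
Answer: $-1200$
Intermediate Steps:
$s = 11$ ($s = 8 + 3 = 11$)
$m{\left(x,g \right)} = 3 + x + g x$ ($m{\left(x,g \right)} = g x + \left(x + 3\right) = g x + \left(3 + x\right) = 3 + x + g x$)
$m{\left(6,s \right)} \left(-8 - 8\right) = \left(3 + 6 + 11 \cdot 6\right) \left(-8 - 8\right) = \left(3 + 6 + 66\right) \left(-16\right) = 75 \left(-16\right) = -1200$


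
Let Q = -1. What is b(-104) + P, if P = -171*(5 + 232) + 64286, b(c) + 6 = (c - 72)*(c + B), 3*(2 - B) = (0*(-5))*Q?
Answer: 41705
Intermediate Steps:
B = 2 (B = 2 - 0*(-5)*(-1)/3 = 2 - 0*(-1) = 2 - ⅓*0 = 2 + 0 = 2)
b(c) = -6 + (-72 + c)*(2 + c) (b(c) = -6 + (c - 72)*(c + 2) = -6 + (-72 + c)*(2 + c))
P = 23759 (P = -171*237 + 64286 = -40527 + 64286 = 23759)
b(-104) + P = (-150 + (-104)² - 70*(-104)) + 23759 = (-150 + 10816 + 7280) + 23759 = 17946 + 23759 = 41705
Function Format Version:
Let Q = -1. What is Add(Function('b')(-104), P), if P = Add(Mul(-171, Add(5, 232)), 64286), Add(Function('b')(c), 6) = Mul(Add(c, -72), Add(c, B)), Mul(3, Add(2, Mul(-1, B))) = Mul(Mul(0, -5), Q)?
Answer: 41705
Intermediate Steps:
B = 2 (B = Add(2, Mul(Rational(-1, 3), Mul(Mul(0, -5), -1))) = Add(2, Mul(Rational(-1, 3), Mul(0, -1))) = Add(2, Mul(Rational(-1, 3), 0)) = Add(2, 0) = 2)
Function('b')(c) = Add(-6, Mul(Add(-72, c), Add(2, c))) (Function('b')(c) = Add(-6, Mul(Add(c, -72), Add(c, 2))) = Add(-6, Mul(Add(-72, c), Add(2, c))))
P = 23759 (P = Add(Mul(-171, 237), 64286) = Add(-40527, 64286) = 23759)
Add(Function('b')(-104), P) = Add(Add(-150, Pow(-104, 2), Mul(-70, -104)), 23759) = Add(Add(-150, 10816, 7280), 23759) = Add(17946, 23759) = 41705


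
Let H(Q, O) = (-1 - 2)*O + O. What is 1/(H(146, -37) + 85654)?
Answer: 1/85728 ≈ 1.1665e-5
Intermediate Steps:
H(Q, O) = -2*O (H(Q, O) = -3*O + O = -2*O)
1/(H(146, -37) + 85654) = 1/(-2*(-37) + 85654) = 1/(74 + 85654) = 1/85728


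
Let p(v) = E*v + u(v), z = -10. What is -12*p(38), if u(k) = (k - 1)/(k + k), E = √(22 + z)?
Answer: -111/19 - 912*√3 ≈ -1585.5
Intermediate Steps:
E = 2*√3 (E = √(22 - 10) = √12 = 2*√3 ≈ 3.4641)
u(k) = (-1 + k)/(2*k) (u(k) = (-1 + k)/((2*k)) = (-1 + k)*(1/(2*k)) = (-1 + k)/(2*k))
p(v) = (-1 + v)/(2*v) + 2*v*√3 (p(v) = (2*√3)*v + (-1 + v)/(2*v) = 2*v*√3 + (-1 + v)/(2*v) = (-1 + v)/(2*v) + 2*v*√3)
-12*p(38) = -6*(-1 + 38 + 4*√3*38²)/38 = -6*(-1 + 38 + 4*√3*1444)/38 = -6*(-1 + 38 + 5776*√3)/38 = -6*(37 + 5776*√3)/38 = -12*(37/76 + 76*√3) = -111/19 - 912*√3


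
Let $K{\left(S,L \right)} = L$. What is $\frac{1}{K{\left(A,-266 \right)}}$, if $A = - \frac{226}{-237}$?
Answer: $- \frac{1}{266} \approx -0.0037594$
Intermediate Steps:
$A = \frac{226}{237}$ ($A = \left(-226\right) \left(- \frac{1}{237}\right) = \frac{226}{237} \approx 0.95359$)
$\frac{1}{K{\left(A,-266 \right)}} = \frac{1}{-266} = - \frac{1}{266}$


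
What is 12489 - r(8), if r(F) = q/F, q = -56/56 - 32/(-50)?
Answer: 2497809/200 ≈ 12489.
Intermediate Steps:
q = -9/25 (q = -56*1/56 - 32*(-1/50) = -1 + 16/25 = -9/25 ≈ -0.36000)
r(F) = -9/(25*F)
12489 - r(8) = 12489 - (-9)/(25*8) = 12489 - 1*(-9/200) = 12489 + 9/200 = 2497809/200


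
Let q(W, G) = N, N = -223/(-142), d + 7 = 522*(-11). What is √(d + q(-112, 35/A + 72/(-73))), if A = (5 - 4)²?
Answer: I*√115891170/142 ≈ 75.812*I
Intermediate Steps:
A = 1 (A = 1² = 1)
d = -5749 (d = -7 + 522*(-11) = -7 - 5742 = -5749)
N = 223/142 (N = -223*(-1/142) = 223/142 ≈ 1.5704)
q(W, G) = 223/142
√(d + q(-112, 35/A + 72/(-73))) = √(-5749 + 223/142) = √(-816135/142) = I*√115891170/142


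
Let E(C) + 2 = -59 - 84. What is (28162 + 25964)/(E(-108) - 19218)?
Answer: -54126/19363 ≈ -2.7953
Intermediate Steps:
E(C) = -145 (E(C) = -2 + (-59 - 84) = -2 - 143 = -145)
(28162 + 25964)/(E(-108) - 19218) = (28162 + 25964)/(-145 - 19218) = 54126/(-19363) = 54126*(-1/19363) = -54126/19363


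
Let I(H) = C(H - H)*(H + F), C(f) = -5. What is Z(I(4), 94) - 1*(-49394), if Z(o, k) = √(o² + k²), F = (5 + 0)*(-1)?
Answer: 49394 + √8861 ≈ 49488.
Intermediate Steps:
F = -5 (F = 5*(-1) = -5)
I(H) = 25 - 5*H (I(H) = -5*(H - 5) = -5*(-5 + H) = 25 - 5*H)
Z(o, k) = √(k² + o²)
Z(I(4), 94) - 1*(-49394) = √(94² + (25 - 5*4)²) - 1*(-49394) = √(8836 + (25 - 20)²) + 49394 = √(8836 + 5²) + 49394 = √(8836 + 25) + 49394 = √8861 + 49394 = 49394 + √8861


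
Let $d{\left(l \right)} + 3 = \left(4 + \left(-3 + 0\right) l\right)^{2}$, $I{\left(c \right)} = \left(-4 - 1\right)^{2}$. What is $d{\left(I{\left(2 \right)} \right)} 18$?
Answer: $90684$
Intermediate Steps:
$I{\left(c \right)} = 25$ ($I{\left(c \right)} = \left(-5\right)^{2} = 25$)
$d{\left(l \right)} = -3 + \left(4 - 3 l\right)^{2}$ ($d{\left(l \right)} = -3 + \left(4 + \left(-3 + 0\right) l\right)^{2} = -3 + \left(4 - 3 l\right)^{2}$)
$d{\left(I{\left(2 \right)} \right)} 18 = \left(-3 + \left(-4 + 3 \cdot 25\right)^{2}\right) 18 = \left(-3 + \left(-4 + 75\right)^{2}\right) 18 = \left(-3 + 71^{2}\right) 18 = \left(-3 + 5041\right) 18 = 5038 \cdot 18 = 90684$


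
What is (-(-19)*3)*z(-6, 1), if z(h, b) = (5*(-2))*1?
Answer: -570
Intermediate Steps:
z(h, b) = -10 (z(h, b) = -10*1 = -10)
(-(-19)*3)*z(-6, 1) = -(-19)*3*(-10) = -19*(-3)*(-10) = 57*(-10) = -570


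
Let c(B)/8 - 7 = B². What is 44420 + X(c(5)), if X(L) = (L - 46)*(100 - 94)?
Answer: 45680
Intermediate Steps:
c(B) = 56 + 8*B²
X(L) = -276 + 6*L (X(L) = (-46 + L)*6 = -276 + 6*L)
44420 + X(c(5)) = 44420 + (-276 + 6*(56 + 8*5²)) = 44420 + (-276 + 6*(56 + 8*25)) = 44420 + (-276 + 6*(56 + 200)) = 44420 + (-276 + 6*256) = 44420 + (-276 + 1536) = 44420 + 1260 = 45680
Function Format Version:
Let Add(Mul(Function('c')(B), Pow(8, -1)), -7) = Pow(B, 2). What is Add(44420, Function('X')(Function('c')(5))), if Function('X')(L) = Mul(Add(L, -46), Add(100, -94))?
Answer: 45680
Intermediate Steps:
Function('c')(B) = Add(56, Mul(8, Pow(B, 2)))
Function('X')(L) = Add(-276, Mul(6, L)) (Function('X')(L) = Mul(Add(-46, L), 6) = Add(-276, Mul(6, L)))
Add(44420, Function('X')(Function('c')(5))) = Add(44420, Add(-276, Mul(6, Add(56, Mul(8, Pow(5, 2)))))) = Add(44420, Add(-276, Mul(6, Add(56, Mul(8, 25))))) = Add(44420, Add(-276, Mul(6, Add(56, 200)))) = Add(44420, Add(-276, Mul(6, 256))) = Add(44420, Add(-276, 1536)) = Add(44420, 1260) = 45680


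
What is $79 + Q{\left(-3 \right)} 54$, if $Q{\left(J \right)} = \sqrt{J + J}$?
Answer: $79 + 54 i \sqrt{6} \approx 79.0 + 132.27 i$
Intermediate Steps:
$Q{\left(J \right)} = \sqrt{2} \sqrt{J}$ ($Q{\left(J \right)} = \sqrt{2 J} = \sqrt{2} \sqrt{J}$)
$79 + Q{\left(-3 \right)} 54 = 79 + \sqrt{2} \sqrt{-3} \cdot 54 = 79 + \sqrt{2} i \sqrt{3} \cdot 54 = 79 + i \sqrt{6} \cdot 54 = 79 + 54 i \sqrt{6}$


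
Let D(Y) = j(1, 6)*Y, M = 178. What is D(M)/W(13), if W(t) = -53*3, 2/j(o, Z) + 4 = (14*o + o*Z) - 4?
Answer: -89/477 ≈ -0.18658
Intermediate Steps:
j(o, Z) = 2/(-8 + 14*o + Z*o) (j(o, Z) = 2/(-4 + ((14*o + o*Z) - 4)) = 2/(-4 + ((14*o + Z*o) - 4)) = 2/(-4 + (-4 + 14*o + Z*o)) = 2/(-8 + 14*o + Z*o))
W(t) = -159
D(Y) = Y/6 (D(Y) = (2/(-8 + 14*1 + 6*1))*Y = (2/(-8 + 14 + 6))*Y = (2/12)*Y = (2*(1/12))*Y = Y/6)
D(M)/W(13) = ((⅙)*178)/(-159) = (89/3)*(-1/159) = -89/477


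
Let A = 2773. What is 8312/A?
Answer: 8312/2773 ≈ 2.9975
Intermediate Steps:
8312/A = 8312/2773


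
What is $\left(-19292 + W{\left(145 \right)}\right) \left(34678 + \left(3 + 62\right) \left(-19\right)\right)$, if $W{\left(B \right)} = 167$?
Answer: $-639597375$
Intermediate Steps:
$\left(-19292 + W{\left(145 \right)}\right) \left(34678 + \left(3 + 62\right) \left(-19\right)\right) = \left(-19292 + 167\right) \left(34678 + \left(3 + 62\right) \left(-19\right)\right) = - 19125 \left(34678 + 65 \left(-19\right)\right) = - 19125 \left(34678 - 1235\right) = \left(-19125\right) 33443 = -639597375$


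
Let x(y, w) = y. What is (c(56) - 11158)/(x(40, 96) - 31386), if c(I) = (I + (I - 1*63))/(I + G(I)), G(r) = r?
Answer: 25503/71648 ≈ 0.35595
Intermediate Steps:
c(I) = (-63 + 2*I)/(2*I) (c(I) = (I + (I - 1*63))/(I + I) = (I + (I - 63))/((2*I)) = (I + (-63 + I))*(1/(2*I)) = (-63 + 2*I)*(1/(2*I)) = (-63 + 2*I)/(2*I))
(c(56) - 11158)/(x(40, 96) - 31386) = ((-63/2 + 56)/56 - 11158)/(40 - 31386) = ((1/56)*(49/2) - 11158)/(-31346) = (7/16 - 11158)*(-1/31346) = -178521/16*(-1/31346) = 25503/71648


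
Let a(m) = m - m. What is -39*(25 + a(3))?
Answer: -975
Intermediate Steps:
a(m) = 0
-39*(25 + a(3)) = -39*(25 + 0) = -39*25 = -975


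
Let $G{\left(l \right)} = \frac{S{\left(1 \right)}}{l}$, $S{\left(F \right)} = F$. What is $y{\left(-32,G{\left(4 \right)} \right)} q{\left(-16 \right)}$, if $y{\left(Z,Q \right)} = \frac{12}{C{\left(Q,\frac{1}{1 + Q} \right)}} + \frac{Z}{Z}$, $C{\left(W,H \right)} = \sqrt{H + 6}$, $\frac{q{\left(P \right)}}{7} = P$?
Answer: $-112 - \frac{672 \sqrt{170}}{17} \approx -627.4$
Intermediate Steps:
$q{\left(P \right)} = 7 P$
$C{\left(W,H \right)} = \sqrt{6 + H}$
$G{\left(l \right)} = \frac{1}{l}$ ($G{\left(l \right)} = 1 \frac{1}{l} = \frac{1}{l}$)
$y{\left(Z,Q \right)} = 1 + \frac{12}{\sqrt{6 + \frac{1}{1 + Q}}}$ ($y{\left(Z,Q \right)} = \frac{12}{\sqrt{6 + \frac{1}{1 + Q}}} + \frac{Z}{Z} = \frac{12}{\sqrt{6 + \frac{1}{1 + Q}}} + 1 = 1 + \frac{12}{\sqrt{6 + \frac{1}{1 + Q}}}$)
$y{\left(-32,G{\left(4 \right)} \right)} q{\left(-16 \right)} = \left(1 + \frac{12}{\sqrt{\frac{7}{1 + \frac{1}{4}} + \frac{6}{4 \left(1 + \frac{1}{4}\right)}}}\right) 7 \left(-16\right) = \left(1 + \frac{12}{\sqrt{\frac{7}{1 + \frac{1}{4}} + 6 \cdot \frac{1}{4} \frac{1}{1 + \frac{1}{4}}}}\right) \left(-112\right) = \left(1 + \frac{12}{\sqrt{\frac{7}{\frac{5}{4}} + 6 \cdot \frac{1}{4} \frac{1}{\frac{5}{4}}}}\right) \left(-112\right) = \left(1 + \frac{12}{\sqrt{7 \cdot \frac{4}{5} + 6 \cdot \frac{1}{4} \cdot \frac{4}{5}}}\right) \left(-112\right) = \left(1 + \frac{12}{\sqrt{\frac{28}{5} + \frac{6}{5}}}\right) \left(-112\right) = \left(1 + \frac{12}{\frac{1}{5} \sqrt{170}}\right) \left(-112\right) = \left(1 + 12 \frac{\sqrt{170}}{34}\right) \left(-112\right) = \left(1 + \frac{6 \sqrt{170}}{17}\right) \left(-112\right) = -112 - \frac{672 \sqrt{170}}{17}$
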